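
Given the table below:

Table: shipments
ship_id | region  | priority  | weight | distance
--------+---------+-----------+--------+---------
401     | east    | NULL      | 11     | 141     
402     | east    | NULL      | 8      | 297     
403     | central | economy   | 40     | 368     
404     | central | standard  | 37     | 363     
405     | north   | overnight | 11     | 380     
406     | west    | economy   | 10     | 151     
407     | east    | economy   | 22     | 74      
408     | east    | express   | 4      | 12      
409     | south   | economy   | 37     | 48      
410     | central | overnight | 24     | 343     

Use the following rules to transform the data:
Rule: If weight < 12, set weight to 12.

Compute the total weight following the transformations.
220

Step 1: 5 records have weight < 12
Step 2: These records originally summed to 44
Step 3: After setting to minimum: 5 × 12 = 60
Step 4: Unaffected records sum: 160
Step 5: Final sum = 60 + 160 = 220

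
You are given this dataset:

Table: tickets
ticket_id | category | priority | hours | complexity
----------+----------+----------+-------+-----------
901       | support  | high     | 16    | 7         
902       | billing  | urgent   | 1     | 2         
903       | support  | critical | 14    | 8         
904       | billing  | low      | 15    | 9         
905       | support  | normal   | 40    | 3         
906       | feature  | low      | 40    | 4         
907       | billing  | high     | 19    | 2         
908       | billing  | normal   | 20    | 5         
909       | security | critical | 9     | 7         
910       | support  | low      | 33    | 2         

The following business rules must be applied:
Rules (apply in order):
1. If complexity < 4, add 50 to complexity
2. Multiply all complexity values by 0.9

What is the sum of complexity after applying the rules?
224.1

Step 1: Apply Rule 1 - Add 50 to records with complexity < 4
  - 4 records affected: 9 + (4 × 50) = 209
  - Unaffected records: 40
  - Sum after Rule 1: 249
Step 2: Apply Rule 2 - Multiply all by 0.9
  - 249 × 0.9 = 224.1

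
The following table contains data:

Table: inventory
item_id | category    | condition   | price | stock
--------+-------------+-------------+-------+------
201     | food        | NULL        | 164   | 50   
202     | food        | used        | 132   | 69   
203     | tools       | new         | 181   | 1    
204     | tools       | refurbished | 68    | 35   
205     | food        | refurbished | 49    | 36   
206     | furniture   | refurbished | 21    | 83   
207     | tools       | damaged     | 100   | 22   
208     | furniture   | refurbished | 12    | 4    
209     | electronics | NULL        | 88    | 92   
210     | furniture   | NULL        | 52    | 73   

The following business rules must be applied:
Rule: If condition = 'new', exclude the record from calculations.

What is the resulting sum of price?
686

Step 1: Identify records where condition = 'new'
Step 2: The excluded records sum to 181
Step 3: Original total price = 867
Step 4: Remaining total = 867 - 181 = 686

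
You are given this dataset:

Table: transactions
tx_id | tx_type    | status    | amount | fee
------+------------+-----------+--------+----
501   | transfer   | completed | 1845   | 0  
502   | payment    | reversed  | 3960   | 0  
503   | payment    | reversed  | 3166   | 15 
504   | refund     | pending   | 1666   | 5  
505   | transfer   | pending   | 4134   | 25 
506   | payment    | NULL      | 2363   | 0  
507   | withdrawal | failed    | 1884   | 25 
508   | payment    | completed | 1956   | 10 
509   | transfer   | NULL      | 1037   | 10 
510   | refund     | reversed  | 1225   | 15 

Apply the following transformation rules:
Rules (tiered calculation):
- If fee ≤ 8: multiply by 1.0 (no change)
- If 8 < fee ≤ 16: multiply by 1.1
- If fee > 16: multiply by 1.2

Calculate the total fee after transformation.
120.0

Step 1: Tier 1 (fee ≤ 8): 4 records, sum = 5 × 1.0 = 5.0
Step 2: Tier 2 (8 < fee ≤ 16): 4 records, sum = 50 × 1.1 = 55.0
Step 3: Tier 3 (fee > 16): 2 records, sum = 50 × 1.2 = 60.0
Step 4: Final sum = 5.0 + 55.0 + 60.0 = 120.0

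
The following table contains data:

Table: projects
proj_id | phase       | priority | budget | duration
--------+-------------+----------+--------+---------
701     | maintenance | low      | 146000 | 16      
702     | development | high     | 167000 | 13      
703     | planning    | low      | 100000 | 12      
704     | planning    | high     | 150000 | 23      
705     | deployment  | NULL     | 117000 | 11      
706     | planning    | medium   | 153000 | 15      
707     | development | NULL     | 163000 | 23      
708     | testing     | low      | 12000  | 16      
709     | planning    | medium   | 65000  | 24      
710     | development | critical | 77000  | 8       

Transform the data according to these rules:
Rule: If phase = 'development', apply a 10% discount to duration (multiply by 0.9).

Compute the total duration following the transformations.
156.6

Step 1: Records with phase = 'development' have total duration = 44
Step 2: Apply multiplier: 44 × 0.9 = 39.6
Step 3: Other records total: 117
Step 4: Final sum = 39.6 + 117 = 156.6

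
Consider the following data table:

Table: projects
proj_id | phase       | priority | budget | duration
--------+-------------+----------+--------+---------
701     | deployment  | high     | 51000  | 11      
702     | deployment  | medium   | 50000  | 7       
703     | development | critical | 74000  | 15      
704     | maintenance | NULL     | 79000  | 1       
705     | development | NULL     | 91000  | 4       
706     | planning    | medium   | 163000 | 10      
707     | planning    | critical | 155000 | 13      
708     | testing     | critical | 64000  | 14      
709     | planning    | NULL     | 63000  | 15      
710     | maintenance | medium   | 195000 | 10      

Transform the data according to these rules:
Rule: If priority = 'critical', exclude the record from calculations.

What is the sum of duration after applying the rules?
58

Step 1: Identify records where priority = 'critical'
Step 2: The excluded records sum to 42
Step 3: Original total duration = 100
Step 4: Remaining total = 100 - 42 = 58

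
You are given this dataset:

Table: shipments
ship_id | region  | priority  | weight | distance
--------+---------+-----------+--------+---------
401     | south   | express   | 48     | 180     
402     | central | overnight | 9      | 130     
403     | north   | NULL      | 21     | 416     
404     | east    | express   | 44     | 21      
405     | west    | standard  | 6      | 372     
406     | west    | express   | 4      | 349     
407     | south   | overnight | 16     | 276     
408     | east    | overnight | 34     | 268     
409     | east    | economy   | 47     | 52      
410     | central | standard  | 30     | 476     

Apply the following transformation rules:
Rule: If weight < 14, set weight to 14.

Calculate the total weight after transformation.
282

Step 1: 3 records have weight < 14
Step 2: These records originally summed to 19
Step 3: After setting to minimum: 3 × 14 = 42
Step 4: Unaffected records sum: 240
Step 5: Final sum = 42 + 240 = 282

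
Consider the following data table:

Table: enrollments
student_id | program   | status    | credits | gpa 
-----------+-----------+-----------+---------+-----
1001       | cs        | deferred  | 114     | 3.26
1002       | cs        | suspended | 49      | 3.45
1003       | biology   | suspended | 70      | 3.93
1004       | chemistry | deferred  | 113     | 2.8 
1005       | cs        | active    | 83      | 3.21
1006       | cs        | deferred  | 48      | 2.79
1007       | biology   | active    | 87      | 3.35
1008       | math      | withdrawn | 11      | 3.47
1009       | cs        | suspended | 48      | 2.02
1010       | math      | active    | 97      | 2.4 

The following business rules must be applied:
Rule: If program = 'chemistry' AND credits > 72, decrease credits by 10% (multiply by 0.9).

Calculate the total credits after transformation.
708.7

Step 1: Find records where program = 'chemistry' AND credits > 72
Step 2: 1 records match, summing to 113
Step 3: After multiplier: 113 × 0.9 = 101.7
Step 4: Unaffected records sum: 607
Step 5: Final sum = 101.7 + 607 = 708.7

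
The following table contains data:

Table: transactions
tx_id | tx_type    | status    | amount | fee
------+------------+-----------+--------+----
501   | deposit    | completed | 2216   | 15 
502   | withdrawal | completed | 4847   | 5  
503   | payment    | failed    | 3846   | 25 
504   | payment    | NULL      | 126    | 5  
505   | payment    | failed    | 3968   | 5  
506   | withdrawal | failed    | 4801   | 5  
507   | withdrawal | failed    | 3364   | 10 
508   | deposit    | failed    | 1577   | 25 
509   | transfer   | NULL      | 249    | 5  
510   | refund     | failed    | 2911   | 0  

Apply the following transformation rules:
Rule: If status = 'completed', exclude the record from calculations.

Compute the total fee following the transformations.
80

Step 1: Identify records where status = 'completed'
Step 2: The excluded records sum to 20
Step 3: Original total fee = 100
Step 4: Remaining total = 100 - 20 = 80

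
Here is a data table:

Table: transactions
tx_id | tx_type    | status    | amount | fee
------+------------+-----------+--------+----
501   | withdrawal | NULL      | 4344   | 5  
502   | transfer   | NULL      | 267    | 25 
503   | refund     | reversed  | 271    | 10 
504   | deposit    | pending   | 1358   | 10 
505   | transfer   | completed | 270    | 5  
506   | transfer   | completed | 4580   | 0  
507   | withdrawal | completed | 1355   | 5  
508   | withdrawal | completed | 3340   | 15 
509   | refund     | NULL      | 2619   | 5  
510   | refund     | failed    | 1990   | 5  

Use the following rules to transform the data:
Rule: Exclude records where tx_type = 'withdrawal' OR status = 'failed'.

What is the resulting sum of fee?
55

Step 1: Find records where tx_type = 'withdrawal' OR status = 'failed'
Step 2: 4 records match, summing to 30
Step 3: Original sum: 85
Step 4: Remaining sum = 85 - 30 = 55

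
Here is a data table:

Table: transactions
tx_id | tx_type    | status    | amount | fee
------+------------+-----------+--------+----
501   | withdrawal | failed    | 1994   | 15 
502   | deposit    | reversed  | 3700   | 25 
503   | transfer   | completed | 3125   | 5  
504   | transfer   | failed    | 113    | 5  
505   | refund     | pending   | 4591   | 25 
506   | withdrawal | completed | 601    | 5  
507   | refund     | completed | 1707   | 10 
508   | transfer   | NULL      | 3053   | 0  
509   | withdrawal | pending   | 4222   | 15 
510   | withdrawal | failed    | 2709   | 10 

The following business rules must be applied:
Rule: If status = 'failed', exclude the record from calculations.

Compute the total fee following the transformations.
85

Step 1: Identify records where status = 'failed'
Step 2: The excluded records sum to 30
Step 3: Original total fee = 115
Step 4: Remaining total = 115 - 30 = 85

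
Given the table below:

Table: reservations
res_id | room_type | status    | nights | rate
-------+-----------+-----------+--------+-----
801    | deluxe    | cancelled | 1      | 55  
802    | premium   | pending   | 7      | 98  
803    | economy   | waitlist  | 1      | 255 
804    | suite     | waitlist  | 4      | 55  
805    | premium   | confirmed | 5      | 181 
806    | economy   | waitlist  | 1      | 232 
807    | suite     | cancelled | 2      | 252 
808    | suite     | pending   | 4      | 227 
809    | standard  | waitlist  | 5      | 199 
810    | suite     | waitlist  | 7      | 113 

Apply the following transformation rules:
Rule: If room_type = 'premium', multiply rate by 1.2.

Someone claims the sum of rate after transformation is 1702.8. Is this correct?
No, the correct result is 1722.8.

Step 1: Calculate the correct sum after transformation
Step 2: Apply multiplier 1.2 to records where room_type = 'premium'
Step 3: Correct result = 1722.8
Step 4: Claimed result = 1702.8
Step 5: 1722.8 ≠ 1702.8
Conclusion: The claimed result is incorrect. The correct answer is 1722.8.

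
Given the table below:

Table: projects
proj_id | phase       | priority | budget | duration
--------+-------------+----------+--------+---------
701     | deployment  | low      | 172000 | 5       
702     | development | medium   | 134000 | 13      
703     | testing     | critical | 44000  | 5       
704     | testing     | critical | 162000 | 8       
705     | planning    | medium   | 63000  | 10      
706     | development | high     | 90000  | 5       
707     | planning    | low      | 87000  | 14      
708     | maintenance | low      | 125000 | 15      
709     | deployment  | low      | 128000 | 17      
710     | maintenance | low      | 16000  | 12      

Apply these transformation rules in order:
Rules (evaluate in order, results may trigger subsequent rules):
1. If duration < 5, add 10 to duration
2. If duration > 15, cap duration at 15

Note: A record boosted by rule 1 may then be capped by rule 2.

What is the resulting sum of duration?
102

Step 1: Apply rule 1 to records with duration < 5
  - 0 records get bonus of 10
  - Of these, 0 records then exceed 15 and get capped
Step 2: Apply rule 2 to records with duration > 15
  - 1 records (original) are capped
Step 3: Calculate final sum = 102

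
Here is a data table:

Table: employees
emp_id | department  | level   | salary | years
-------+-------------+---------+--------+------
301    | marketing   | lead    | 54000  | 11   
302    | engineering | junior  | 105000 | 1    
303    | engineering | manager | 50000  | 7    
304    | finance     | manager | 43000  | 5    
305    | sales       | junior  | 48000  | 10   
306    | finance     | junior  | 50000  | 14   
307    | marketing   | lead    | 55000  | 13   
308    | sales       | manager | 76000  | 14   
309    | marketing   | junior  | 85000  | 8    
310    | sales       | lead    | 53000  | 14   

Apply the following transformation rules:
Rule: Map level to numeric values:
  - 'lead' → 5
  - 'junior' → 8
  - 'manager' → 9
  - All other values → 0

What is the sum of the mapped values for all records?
74

Step 1: Apply mapping to each record
Step 2: Count by status:
  'lead': 3 records × 5 = 15
  'junior': 4 records × 8 = 32
  'manager': 3 records × 9 = 27
Step 3: Sum all mapped values = 74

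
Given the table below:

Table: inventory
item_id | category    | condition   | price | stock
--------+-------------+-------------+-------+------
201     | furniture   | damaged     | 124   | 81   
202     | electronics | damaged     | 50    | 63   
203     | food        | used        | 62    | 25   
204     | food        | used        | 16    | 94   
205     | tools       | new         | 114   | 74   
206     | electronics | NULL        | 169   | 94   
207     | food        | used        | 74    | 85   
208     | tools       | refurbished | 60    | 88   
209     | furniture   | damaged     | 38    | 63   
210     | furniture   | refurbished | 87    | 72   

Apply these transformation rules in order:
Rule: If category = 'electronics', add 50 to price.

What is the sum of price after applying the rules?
894

Step 1: Count records where category = 'electronics': 2
Step 2: Total bonus added: 2 × 50 = 100
Step 3: Original sum of price: 794
Step 4: Final sum = 794 + 100 = 894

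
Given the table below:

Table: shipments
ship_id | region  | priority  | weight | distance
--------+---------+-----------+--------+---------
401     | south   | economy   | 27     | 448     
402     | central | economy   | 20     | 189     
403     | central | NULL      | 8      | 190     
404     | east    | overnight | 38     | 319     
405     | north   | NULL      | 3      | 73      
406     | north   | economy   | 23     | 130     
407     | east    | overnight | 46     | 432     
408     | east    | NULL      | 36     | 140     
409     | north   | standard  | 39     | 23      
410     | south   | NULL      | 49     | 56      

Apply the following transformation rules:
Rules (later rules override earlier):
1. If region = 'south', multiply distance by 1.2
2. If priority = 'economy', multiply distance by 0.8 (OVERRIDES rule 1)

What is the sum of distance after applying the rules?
1857.8

Step 1: Rule 2 takes priority for records with priority = 'economy'
  - 3 records: 767 × 0.8 = 613.6
Step 2: Rule 1 applies to remaining records with region = 'south'
  - 1 records: 56 × 1.2 = 67.2
Step 3: Other records unchanged: 1177
Step 4: Final sum = 613.6 + 67.2 + 1177 = 1857.8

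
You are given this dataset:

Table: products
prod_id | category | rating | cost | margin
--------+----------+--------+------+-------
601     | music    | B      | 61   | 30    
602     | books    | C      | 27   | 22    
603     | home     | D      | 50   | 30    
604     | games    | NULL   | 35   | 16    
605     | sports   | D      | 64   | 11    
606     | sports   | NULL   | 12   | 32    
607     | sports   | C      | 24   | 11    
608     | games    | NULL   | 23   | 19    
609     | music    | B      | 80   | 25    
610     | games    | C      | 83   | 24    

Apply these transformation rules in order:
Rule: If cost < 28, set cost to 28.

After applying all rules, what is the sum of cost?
485

Step 1: 4 records have cost < 28
Step 2: These records originally summed to 86
Step 3: After setting to minimum: 4 × 28 = 112
Step 4: Unaffected records sum: 373
Step 5: Final sum = 112 + 373 = 485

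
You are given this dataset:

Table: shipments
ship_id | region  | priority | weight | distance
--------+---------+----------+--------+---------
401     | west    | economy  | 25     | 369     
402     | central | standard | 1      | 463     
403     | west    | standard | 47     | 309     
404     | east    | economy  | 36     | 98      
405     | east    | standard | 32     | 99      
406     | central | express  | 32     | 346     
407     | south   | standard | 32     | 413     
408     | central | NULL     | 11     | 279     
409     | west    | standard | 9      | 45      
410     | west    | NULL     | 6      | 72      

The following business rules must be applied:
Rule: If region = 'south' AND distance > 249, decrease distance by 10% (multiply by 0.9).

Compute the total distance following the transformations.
2451.7

Step 1: Find records where region = 'south' AND distance > 249
Step 2: 1 records match, summing to 413
Step 3: After multiplier: 413 × 0.9 = 371.7
Step 4: Unaffected records sum: 2080
Step 5: Final sum = 371.7 + 2080 = 2451.7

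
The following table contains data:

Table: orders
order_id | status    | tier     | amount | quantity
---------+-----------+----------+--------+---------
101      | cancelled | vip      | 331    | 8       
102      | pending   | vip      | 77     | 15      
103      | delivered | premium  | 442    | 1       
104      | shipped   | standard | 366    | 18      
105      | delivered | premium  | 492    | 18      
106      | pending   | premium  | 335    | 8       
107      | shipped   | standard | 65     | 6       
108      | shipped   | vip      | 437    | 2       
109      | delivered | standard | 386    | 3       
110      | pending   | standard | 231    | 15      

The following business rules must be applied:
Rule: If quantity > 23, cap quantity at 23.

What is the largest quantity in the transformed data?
18

Step 1: Original maximum quantity = 18
Step 2: Check cap of 23 against maximum
Step 3: No records exceed the cap (max 18 <= cap 23), so no capping applies
Step 4: Maximum after transformation = 18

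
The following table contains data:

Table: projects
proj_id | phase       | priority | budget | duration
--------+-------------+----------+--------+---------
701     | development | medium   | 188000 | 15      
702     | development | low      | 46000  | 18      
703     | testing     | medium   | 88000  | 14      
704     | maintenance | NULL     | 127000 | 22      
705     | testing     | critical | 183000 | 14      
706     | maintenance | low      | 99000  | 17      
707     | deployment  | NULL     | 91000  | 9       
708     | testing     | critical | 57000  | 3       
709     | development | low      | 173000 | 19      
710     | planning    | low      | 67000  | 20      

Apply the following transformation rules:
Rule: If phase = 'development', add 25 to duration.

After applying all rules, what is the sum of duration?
226

Step 1: Count records where phase = 'development': 3
Step 2: Total bonus added: 3 × 25 = 75
Step 3: Original sum of duration: 151
Step 4: Final sum = 151 + 75 = 226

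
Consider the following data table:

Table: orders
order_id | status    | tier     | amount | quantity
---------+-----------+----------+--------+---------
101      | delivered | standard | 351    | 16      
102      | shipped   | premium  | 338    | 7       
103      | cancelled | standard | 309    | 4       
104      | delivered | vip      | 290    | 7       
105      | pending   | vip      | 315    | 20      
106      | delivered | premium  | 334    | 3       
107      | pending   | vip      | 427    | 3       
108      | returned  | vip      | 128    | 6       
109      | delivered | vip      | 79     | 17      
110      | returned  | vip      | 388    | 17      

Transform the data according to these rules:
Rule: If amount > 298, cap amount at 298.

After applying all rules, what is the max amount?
298

Step 1: Original maximum amount = 427
Step 2: Apply cap at 298
Step 3: 7 records had amount > 298 and were capped
Step 4: Maximum after transformation = 298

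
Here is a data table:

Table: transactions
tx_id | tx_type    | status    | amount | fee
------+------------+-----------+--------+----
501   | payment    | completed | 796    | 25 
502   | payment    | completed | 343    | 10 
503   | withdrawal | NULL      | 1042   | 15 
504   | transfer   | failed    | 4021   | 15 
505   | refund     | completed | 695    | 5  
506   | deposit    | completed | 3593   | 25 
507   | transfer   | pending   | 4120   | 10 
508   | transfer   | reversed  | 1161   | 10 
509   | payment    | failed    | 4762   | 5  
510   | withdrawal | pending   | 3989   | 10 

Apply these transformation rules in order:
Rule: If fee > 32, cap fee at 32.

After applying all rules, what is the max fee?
25

Step 1: Original maximum fee = 25
Step 2: Check cap of 32 against maximum
Step 3: No records exceed the cap (max 25 <= cap 32), so no capping applies
Step 4: Maximum after transformation = 25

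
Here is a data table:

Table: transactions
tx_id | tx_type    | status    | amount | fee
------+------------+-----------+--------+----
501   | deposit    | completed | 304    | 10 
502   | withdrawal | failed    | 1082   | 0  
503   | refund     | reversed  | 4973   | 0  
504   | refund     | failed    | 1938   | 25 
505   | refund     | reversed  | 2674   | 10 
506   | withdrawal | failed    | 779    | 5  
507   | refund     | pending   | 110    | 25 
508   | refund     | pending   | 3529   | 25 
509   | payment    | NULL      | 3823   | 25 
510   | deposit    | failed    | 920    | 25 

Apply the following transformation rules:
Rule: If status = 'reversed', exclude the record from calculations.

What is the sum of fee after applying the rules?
140

Step 1: Identify records where status = 'reversed'
Step 2: The excluded records sum to 10
Step 3: Original total fee = 150
Step 4: Remaining total = 150 - 10 = 140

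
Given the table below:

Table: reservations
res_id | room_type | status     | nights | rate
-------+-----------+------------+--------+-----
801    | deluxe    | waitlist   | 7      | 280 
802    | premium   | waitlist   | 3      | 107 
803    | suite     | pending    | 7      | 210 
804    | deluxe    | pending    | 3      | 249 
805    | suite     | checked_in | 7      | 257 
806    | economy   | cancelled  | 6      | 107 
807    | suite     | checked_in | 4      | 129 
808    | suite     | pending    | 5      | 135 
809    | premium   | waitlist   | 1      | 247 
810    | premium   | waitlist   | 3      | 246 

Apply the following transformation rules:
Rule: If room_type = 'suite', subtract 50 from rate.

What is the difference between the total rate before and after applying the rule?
200

Step 1: Original sum of rate = 1967
Step 2: 4 records have room_type = 'suite'
Step 3: Each affected record changes by -50
Step 4: Total change = 4 × -50 = -200
Step 5: New sum = 1967 + -200 = 1767
Step 6: Difference = |1767 - 1967| = 200
        (Sum decreased by 200)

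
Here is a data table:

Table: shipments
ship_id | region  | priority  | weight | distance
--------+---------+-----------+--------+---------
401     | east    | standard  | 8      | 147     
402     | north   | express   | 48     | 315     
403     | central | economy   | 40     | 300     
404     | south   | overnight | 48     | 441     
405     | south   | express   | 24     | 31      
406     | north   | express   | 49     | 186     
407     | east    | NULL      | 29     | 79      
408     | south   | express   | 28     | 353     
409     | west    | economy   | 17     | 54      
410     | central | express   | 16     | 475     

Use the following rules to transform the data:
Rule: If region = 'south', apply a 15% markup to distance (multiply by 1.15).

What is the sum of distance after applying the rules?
2504.75

Step 1: Records with region = 'south' have total distance = 825
Step 2: Apply multiplier: 825 × 1.15 = 948.75
Step 3: Other records total: 1556
Step 4: Final sum = 948.75 + 1556 = 2504.75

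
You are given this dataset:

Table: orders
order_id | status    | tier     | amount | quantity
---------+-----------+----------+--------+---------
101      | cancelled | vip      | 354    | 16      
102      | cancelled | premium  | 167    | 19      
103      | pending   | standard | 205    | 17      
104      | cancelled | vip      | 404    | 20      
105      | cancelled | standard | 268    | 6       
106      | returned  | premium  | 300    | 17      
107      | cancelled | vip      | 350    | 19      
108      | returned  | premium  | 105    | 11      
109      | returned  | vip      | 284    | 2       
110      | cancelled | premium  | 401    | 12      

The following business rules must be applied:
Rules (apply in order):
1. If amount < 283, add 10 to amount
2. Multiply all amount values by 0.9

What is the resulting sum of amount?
2590.2

Step 1: Apply Rule 1 - Add 10 to records with amount < 283
  - 4 records affected: 745 + (4 × 10) = 785
  - Unaffected records: 2093
  - Sum after Rule 1: 2878
Step 2: Apply Rule 2 - Multiply all by 0.9
  - 2878 × 0.9 = 2590.2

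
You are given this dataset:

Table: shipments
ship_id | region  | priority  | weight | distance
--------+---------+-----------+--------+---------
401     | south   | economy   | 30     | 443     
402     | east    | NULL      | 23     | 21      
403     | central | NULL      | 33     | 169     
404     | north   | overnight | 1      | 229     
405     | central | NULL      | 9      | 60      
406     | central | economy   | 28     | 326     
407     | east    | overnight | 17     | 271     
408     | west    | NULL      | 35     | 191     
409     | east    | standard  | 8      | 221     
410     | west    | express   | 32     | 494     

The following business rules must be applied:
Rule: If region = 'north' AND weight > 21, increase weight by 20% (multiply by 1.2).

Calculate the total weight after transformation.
216

Step 1: Find records where region = 'north' AND weight > 21
Step 2: 0 records match, summing to 0
Step 3: After multiplier: 0 × 1.2 = 0.0
Step 4: Unaffected records sum: 216
Step 5: Final sum = 0.0 + 216 = 216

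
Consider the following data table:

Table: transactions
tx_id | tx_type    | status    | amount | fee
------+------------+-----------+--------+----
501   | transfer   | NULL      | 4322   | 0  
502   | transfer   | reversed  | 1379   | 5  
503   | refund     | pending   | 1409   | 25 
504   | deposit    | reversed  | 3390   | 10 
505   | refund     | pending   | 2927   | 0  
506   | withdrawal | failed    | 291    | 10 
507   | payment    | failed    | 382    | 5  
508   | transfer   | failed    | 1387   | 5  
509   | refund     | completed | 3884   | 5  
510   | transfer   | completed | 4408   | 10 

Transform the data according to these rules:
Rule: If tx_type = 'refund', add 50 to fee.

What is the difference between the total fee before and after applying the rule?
150

Step 1: Original sum of fee = 75
Step 2: 3 records have tx_type = 'refund'
Step 3: Each affected record changes by 50
Step 4: Total change = 3 × 50 = 150
Step 5: New sum = 75 + 150 = 225
Step 6: Difference = |225 - 75| = 150
        (Sum increased by 150)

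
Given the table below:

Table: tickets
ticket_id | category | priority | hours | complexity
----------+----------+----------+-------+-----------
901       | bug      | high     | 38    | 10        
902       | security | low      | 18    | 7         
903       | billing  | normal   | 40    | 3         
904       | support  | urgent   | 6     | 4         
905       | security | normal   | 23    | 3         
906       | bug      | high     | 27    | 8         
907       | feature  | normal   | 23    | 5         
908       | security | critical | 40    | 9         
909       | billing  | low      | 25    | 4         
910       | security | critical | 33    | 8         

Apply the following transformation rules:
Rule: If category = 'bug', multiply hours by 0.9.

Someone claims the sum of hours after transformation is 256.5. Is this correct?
No, the correct result is 266.5.

Step 1: Calculate the correct sum after transformation
Step 2: Apply multiplier 0.9 to records where category = 'bug'
Step 3: Correct result = 266.5
Step 4: Claimed result = 256.5
Step 5: 266.5 ≠ 256.5
Conclusion: The claimed result is incorrect. The correct answer is 266.5.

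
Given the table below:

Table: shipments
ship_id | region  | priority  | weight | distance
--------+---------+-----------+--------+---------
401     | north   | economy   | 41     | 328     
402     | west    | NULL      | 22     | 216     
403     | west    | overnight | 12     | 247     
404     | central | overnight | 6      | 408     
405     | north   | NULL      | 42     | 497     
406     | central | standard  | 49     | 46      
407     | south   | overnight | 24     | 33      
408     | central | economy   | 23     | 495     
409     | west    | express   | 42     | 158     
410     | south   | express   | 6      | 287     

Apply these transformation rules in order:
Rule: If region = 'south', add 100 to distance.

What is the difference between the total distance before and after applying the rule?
200

Step 1: Original sum of distance = 2715
Step 2: 2 records have region = 'south'
Step 3: Each affected record changes by 100
Step 4: Total change = 2 × 100 = 200
Step 5: New sum = 2715 + 200 = 2915
Step 6: Difference = |2915 - 2715| = 200
        (Sum increased by 200)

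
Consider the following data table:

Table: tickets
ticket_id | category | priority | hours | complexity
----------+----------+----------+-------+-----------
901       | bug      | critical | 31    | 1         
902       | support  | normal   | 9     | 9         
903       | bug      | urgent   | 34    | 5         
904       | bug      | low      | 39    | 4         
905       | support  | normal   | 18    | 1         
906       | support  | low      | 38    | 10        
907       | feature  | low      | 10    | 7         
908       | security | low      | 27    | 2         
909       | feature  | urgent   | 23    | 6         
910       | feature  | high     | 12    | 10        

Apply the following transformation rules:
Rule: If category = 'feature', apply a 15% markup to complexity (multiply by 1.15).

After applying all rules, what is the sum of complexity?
58.45

Step 1: Records with category = 'feature' have total complexity = 23
Step 2: Apply multiplier: 23 × 1.15 = 26.45
Step 3: Other records total: 32
Step 4: Final sum = 26.45 + 32 = 58.45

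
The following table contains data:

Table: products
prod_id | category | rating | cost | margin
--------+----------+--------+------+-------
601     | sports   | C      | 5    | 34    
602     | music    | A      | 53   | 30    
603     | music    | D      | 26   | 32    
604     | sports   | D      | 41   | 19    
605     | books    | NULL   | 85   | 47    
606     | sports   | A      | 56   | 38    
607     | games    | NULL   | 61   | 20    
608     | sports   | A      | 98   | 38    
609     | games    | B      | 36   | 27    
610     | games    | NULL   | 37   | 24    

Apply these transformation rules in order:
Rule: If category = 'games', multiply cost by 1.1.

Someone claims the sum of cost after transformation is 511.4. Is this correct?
Yes, the result is correct.

Step 1: Calculate the correct sum after transformation
Step 2: Apply multiplier 1.1 to records where category = 'games'
Step 3: Correct result = 511.4
Step 4: Claimed result = 511.4
Step 5: 511.4 = 511.4 ✓
Conclusion: The claimed result is correct.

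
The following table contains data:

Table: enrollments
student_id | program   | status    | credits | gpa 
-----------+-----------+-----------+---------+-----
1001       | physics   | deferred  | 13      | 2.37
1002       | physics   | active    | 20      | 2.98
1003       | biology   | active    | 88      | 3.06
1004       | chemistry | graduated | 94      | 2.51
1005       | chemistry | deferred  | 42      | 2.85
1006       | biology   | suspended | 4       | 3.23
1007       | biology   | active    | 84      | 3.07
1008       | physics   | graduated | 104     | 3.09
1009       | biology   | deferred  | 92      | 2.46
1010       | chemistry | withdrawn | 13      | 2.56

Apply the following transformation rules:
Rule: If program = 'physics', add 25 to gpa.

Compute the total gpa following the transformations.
103.18

Step 1: Count records where program = 'physics': 3
Step 2: Total bonus added: 3 × 25 = 75
Step 3: Original sum of gpa: 28.18
Step 4: Final sum = 28.18 + 75 = 103.18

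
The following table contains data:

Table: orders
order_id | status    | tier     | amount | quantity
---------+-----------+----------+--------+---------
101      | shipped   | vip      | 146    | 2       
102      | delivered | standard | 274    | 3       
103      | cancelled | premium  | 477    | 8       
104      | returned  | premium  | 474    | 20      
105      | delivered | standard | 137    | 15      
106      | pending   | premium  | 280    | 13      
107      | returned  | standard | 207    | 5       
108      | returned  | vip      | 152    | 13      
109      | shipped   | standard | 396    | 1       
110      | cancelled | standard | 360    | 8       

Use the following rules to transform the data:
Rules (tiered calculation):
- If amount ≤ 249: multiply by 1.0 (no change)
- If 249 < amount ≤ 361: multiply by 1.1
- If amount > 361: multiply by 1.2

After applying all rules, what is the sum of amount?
3263.8

Step 1: Tier 1 (amount ≤ 249): 4 records, sum = 642 × 1.0 = 642.0
Step 2: Tier 2 (249 < amount ≤ 361): 3 records, sum = 914 × 1.1 = 1005.4
Step 3: Tier 3 (amount > 361): 3 records, sum = 1347 × 1.2 = 1616.4
Step 4: Final sum = 642.0 + 1005.4 + 1616.4 = 3263.8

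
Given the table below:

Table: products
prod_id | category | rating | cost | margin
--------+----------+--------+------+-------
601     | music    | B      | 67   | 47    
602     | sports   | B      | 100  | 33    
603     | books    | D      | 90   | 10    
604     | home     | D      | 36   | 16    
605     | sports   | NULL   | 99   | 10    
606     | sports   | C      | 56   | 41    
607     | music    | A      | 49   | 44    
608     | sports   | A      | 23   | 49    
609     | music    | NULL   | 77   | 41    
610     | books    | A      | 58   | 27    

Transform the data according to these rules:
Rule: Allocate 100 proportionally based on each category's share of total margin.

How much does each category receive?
books: 11.64, home: 5.03, music: 41.51, sports: 41.82

Step 1: Calculate total margin = 318
Step 2: Calculate each category's proportion:
  books: 37/318 = 11.64% → 11.64
  home: 16/318 = 5.03% → 5.03
  music: 132/318 = 41.51% → 41.51
  sports: 133/318 = 41.82% → 41.82
Step 3: Verify: sum of allocations ≈ 100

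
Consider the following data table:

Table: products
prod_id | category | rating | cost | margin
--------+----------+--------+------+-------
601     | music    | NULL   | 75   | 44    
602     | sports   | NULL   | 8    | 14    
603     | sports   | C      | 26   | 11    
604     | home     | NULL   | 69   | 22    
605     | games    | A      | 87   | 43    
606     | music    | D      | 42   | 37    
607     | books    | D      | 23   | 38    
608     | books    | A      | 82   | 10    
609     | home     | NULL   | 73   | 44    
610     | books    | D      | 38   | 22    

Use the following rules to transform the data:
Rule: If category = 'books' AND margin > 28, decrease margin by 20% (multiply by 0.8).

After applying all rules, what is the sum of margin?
277.4

Step 1: Find records where category = 'books' AND margin > 28
Step 2: 1 records match, summing to 38
Step 3: After multiplier: 38 × 0.8 = 30.4
Step 4: Unaffected records sum: 247
Step 5: Final sum = 30.4 + 247 = 277.4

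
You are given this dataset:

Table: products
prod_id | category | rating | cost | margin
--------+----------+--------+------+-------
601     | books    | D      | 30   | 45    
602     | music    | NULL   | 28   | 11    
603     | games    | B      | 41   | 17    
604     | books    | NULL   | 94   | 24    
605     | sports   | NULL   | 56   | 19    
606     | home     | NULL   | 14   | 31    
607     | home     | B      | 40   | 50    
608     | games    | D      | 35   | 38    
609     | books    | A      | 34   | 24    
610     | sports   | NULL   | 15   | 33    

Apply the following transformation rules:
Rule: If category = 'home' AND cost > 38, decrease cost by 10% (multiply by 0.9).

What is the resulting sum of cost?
383.0

Step 1: Find records where category = 'home' AND cost > 38
Step 2: 1 records match, summing to 40
Step 3: After multiplier: 40 × 0.9 = 36.0
Step 4: Unaffected records sum: 347
Step 5: Final sum = 36.0 + 347 = 383.0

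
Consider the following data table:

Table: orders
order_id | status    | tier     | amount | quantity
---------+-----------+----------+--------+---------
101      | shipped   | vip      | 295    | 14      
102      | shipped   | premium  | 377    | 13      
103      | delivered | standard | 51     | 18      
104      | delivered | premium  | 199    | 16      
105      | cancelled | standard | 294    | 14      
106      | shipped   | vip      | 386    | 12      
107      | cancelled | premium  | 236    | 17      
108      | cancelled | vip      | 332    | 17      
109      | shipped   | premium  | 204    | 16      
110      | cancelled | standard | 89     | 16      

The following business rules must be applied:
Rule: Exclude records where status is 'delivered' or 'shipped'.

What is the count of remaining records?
4

Step 1: Count records to exclude
  - 2 (delivered) + 4 (shipped) = 6 records
Step 2: Total records: 10
Step 3: Remaining = 10 - 6 = 4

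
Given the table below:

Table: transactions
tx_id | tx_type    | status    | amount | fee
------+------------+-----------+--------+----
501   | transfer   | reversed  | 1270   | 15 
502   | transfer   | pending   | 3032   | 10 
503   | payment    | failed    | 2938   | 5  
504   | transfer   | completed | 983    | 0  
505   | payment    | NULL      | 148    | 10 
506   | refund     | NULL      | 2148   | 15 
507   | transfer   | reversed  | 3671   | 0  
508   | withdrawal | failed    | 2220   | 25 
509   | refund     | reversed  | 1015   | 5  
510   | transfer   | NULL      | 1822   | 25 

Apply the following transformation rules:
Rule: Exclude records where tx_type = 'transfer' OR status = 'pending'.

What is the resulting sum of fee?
60

Step 1: Find records where tx_type = 'transfer' OR status = 'pending'
Step 2: 5 records match, summing to 50
Step 3: Original sum: 110
Step 4: Remaining sum = 110 - 50 = 60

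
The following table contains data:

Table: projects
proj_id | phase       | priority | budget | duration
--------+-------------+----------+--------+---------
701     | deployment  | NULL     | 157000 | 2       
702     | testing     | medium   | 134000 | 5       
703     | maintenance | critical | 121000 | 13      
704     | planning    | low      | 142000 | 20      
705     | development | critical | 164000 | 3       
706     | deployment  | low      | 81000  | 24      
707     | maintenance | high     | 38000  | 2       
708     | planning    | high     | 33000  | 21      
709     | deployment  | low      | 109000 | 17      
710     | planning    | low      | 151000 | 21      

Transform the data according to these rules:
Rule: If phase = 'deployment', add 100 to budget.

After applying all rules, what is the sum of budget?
1130300

Step 1: Count records where phase = 'deployment': 3
Step 2: Total bonus added: 3 × 100 = 300
Step 3: Original sum of budget: 1130000
Step 4: Final sum = 1130000 + 300 = 1130300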